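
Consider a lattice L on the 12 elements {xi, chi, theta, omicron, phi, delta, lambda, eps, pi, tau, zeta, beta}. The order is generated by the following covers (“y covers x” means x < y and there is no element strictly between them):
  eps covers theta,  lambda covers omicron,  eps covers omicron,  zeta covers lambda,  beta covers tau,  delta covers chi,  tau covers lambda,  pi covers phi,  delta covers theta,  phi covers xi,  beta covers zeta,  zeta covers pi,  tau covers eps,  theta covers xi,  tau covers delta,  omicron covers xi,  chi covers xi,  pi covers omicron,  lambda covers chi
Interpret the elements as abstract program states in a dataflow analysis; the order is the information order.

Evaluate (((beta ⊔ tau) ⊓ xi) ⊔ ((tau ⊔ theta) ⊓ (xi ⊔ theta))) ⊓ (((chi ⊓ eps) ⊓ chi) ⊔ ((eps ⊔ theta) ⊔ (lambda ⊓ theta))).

theta

beta ∨ tau = beta
beta ∧ xi = xi
tau ∨ theta = tau
xi ∨ theta = theta
tau ∧ theta = theta
xi ∨ theta = theta
chi ∧ eps = xi
xi ∧ chi = xi
eps ∨ theta = eps
lambda ∧ theta = xi
eps ∨ xi = eps
xi ∨ eps = eps
theta ∧ eps = theta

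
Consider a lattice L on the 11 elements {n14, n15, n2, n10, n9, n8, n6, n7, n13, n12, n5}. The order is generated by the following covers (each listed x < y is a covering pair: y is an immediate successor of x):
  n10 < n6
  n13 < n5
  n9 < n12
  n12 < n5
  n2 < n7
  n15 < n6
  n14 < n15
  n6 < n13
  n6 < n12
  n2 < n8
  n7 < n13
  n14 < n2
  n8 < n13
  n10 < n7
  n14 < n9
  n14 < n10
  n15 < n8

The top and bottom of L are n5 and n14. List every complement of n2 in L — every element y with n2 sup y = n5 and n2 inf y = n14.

Need y with n2 ∨ y = n5 and n2 ∧ y = n14.
Checking each element gives: n12, n9.

n12, n9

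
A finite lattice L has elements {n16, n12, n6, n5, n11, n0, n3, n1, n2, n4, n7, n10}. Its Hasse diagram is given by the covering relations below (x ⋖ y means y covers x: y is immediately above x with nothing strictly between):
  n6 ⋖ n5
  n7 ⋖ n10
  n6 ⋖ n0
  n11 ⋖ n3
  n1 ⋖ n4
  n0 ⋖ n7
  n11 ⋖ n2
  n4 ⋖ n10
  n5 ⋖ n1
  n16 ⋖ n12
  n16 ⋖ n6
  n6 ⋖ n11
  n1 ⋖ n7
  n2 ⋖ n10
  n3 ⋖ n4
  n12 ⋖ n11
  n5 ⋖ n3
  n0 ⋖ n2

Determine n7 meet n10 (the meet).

Common lower bounds of {n7, n10}: n0, n1, n16, n5, n6, n7.
The greatest among these is n7.

n7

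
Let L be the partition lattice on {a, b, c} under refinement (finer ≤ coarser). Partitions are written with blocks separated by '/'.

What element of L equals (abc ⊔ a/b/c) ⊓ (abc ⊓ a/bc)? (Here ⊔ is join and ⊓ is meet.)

abc ∨ a/b/c = abc
abc ∧ a/bc = a/bc
abc ∧ a/bc = a/bc

a/bc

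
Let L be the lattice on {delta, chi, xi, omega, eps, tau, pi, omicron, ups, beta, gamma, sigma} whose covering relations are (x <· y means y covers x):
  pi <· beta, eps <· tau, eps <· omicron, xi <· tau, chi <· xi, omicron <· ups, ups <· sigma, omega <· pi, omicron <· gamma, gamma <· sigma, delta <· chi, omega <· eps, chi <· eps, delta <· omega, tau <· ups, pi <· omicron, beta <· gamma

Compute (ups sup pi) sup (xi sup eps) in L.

ups ∨ pi = ups
xi ∨ eps = tau
ups ∨ tau = ups

ups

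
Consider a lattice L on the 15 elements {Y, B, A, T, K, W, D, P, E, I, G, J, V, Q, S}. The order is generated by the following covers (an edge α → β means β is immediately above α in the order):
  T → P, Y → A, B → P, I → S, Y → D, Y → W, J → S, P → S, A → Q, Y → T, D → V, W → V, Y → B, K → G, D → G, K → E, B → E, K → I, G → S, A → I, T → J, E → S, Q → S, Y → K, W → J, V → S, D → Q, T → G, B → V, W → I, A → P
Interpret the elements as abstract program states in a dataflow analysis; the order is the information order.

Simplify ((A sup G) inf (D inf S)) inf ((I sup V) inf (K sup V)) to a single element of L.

A ∨ G = S
D ∧ S = D
S ∧ D = D
I ∨ V = S
K ∨ V = S
S ∧ S = S
D ∧ S = D

D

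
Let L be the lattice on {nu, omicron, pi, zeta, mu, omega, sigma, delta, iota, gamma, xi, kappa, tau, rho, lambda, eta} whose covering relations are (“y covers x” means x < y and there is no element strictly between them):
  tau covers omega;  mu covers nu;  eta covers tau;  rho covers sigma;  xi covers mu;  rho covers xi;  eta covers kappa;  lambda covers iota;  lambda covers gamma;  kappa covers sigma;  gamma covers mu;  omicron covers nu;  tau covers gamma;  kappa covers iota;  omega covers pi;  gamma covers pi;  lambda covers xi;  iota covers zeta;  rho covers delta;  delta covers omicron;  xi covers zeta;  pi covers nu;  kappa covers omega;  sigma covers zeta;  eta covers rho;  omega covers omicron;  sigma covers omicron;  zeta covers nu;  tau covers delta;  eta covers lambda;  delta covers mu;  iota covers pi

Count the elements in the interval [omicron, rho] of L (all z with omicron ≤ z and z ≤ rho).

4

The interval [omicron, rho] = {delta, omicron, rho, sigma}, which has 4 elements.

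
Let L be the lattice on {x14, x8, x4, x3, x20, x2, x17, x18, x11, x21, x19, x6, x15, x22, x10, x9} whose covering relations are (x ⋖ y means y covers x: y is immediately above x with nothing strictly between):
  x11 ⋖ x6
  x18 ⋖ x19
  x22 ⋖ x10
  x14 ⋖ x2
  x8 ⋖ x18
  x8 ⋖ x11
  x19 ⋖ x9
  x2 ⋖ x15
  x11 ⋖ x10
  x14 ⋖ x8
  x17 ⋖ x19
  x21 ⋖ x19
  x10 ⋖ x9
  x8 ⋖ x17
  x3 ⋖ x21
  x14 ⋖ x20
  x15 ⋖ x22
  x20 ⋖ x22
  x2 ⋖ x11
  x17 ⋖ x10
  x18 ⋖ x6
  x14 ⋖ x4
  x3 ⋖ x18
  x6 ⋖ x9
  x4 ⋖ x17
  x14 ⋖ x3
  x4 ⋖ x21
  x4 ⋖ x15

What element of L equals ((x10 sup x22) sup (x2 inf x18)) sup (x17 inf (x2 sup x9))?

x10

x10 ∨ x22 = x10
x2 ∧ x18 = x14
x10 ∨ x14 = x10
x2 ∨ x9 = x9
x17 ∧ x9 = x17
x10 ∨ x17 = x10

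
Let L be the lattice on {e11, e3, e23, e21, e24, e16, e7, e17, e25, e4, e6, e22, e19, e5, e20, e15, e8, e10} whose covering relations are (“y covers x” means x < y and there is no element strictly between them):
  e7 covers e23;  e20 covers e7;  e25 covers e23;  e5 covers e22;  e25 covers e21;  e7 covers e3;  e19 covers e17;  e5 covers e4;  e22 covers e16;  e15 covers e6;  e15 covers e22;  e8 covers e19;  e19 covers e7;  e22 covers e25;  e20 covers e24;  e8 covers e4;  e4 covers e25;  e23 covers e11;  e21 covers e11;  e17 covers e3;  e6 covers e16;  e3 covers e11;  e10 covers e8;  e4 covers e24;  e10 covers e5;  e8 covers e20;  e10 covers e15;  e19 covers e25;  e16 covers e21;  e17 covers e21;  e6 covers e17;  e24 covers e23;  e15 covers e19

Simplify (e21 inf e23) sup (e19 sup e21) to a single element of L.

e19

e21 ∧ e23 = e11
e19 ∨ e21 = e19
e11 ∨ e19 = e19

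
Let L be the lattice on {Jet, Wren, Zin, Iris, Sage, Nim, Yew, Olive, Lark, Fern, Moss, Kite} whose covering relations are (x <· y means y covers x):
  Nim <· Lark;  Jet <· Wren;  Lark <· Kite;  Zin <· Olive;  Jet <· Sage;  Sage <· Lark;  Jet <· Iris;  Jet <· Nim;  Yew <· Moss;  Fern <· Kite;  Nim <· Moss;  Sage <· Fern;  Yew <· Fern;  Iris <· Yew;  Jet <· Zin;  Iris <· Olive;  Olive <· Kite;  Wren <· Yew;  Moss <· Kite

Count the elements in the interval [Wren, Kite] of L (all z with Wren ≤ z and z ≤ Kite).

5

The interval [Wren, Kite] = {Fern, Kite, Moss, Wren, Yew}, which has 5 elements.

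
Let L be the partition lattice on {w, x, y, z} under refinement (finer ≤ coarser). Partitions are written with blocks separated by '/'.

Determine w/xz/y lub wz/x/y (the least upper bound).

Common upper bounds of {w/xz/y, wz/x/y}: wxyz, wxz/y.
The least among these is wxz/y.

wxz/y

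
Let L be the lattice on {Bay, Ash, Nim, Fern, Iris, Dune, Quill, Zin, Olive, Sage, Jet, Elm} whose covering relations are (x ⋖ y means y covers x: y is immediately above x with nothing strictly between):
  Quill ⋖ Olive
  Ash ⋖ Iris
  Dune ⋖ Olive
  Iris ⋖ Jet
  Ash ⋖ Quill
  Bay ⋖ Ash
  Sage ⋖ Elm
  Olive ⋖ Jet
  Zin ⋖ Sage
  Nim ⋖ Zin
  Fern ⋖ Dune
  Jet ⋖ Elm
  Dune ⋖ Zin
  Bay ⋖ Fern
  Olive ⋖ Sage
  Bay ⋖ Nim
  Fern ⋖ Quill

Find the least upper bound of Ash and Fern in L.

Quill

Common upper bounds of {Ash, Fern}: Elm, Jet, Olive, Quill, Sage.
The least among these is Quill.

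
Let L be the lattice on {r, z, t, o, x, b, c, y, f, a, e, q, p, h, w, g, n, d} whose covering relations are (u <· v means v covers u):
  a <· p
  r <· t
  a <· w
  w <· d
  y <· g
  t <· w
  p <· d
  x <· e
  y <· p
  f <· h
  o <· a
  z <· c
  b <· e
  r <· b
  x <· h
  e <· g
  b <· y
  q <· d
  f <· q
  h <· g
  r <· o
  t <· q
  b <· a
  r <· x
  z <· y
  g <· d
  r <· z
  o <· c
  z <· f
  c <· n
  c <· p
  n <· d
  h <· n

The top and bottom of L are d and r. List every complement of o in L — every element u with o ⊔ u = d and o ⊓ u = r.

e, g, q

Need u with o ∨ u = d and o ∧ u = r.
Checking each element gives: e, g, q.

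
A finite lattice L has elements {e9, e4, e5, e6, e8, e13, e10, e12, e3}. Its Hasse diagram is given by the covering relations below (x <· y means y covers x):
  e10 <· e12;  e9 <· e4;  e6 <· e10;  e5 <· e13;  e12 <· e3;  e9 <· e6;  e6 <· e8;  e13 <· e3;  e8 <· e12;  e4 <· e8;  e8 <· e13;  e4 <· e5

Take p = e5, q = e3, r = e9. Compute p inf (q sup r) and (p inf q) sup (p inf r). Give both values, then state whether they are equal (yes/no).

e5; e5; yes

q sup r = e3, so p inf (q sup r) = e5 inf e3 = e5.
p inf q = e5 and p inf r = e9, so (p inf q) sup (p inf r) = e5 sup e9 = e5.
Equal: yes.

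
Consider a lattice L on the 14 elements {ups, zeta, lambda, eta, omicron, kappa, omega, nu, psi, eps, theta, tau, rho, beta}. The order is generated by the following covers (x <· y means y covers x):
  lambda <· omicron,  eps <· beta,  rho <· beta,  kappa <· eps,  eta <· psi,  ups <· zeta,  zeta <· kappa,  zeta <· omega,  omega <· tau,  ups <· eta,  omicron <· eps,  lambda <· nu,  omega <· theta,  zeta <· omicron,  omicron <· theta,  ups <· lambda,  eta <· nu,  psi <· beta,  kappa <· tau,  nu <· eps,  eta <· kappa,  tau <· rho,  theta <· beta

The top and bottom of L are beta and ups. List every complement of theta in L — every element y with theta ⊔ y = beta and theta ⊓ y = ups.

Need y with theta ∨ y = beta and theta ∧ y = ups.
Checking each element gives: eta, psi.

eta, psi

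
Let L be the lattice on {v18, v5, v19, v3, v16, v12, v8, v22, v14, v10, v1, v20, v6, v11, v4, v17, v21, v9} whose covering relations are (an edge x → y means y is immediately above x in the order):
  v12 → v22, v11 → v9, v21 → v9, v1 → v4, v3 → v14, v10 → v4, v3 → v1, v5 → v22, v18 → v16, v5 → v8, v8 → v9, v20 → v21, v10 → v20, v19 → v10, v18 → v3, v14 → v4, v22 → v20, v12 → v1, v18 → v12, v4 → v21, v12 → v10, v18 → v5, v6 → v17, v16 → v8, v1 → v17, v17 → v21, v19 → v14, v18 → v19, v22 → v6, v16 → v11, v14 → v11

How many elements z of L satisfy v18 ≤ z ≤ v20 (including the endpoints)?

The interval [v18, v20] = {v10, v12, v18, v19, v20, v22, v5}, which has 7 elements.

7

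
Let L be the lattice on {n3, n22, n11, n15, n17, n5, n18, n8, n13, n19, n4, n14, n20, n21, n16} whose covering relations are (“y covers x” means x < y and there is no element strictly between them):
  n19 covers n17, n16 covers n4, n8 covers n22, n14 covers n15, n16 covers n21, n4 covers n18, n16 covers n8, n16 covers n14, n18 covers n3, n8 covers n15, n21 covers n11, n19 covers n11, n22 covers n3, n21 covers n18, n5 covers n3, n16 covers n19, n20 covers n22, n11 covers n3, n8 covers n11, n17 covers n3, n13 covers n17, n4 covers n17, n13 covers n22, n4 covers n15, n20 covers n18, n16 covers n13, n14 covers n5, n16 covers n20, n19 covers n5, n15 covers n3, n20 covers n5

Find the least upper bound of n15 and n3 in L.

Common upper bounds of {n15, n3}: n14, n15, n16, n4, n8.
The least among these is n15.

n15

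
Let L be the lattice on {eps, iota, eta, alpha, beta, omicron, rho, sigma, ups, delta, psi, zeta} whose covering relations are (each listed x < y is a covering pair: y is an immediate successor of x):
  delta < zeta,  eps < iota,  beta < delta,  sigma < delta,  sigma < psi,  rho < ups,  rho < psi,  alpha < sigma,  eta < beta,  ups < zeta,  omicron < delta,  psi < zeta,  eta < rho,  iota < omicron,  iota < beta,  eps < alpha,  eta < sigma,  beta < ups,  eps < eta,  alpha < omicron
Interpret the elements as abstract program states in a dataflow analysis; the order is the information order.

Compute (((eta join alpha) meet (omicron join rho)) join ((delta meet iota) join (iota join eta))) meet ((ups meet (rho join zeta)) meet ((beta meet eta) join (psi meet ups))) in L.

eta

eta ∨ alpha = sigma
omicron ∨ rho = zeta
sigma ∧ zeta = sigma
delta ∧ iota = iota
iota ∨ eta = beta
iota ∨ beta = beta
sigma ∨ beta = delta
rho ∨ zeta = zeta
ups ∧ zeta = ups
beta ∧ eta = eta
psi ∧ ups = rho
eta ∨ rho = rho
ups ∧ rho = rho
delta ∧ rho = eta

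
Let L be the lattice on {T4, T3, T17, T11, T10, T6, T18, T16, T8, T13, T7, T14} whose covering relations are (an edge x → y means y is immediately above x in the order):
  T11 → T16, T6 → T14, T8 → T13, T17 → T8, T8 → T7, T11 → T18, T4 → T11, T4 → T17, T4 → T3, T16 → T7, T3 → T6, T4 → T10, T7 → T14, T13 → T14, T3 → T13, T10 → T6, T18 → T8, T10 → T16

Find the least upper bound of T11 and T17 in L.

Common upper bounds of {T11, T17}: T13, T14, T7, T8.
The least among these is T8.

T8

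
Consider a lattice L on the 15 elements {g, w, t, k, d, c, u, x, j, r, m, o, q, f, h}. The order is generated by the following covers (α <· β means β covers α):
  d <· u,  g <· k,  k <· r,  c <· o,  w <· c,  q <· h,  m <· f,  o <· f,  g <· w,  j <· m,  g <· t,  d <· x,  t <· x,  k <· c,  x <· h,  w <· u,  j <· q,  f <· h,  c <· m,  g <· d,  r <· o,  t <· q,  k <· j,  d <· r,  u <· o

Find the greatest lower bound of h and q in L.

q

Common lower bounds of {h, q}: g, j, k, q, t.
The greatest among these is q.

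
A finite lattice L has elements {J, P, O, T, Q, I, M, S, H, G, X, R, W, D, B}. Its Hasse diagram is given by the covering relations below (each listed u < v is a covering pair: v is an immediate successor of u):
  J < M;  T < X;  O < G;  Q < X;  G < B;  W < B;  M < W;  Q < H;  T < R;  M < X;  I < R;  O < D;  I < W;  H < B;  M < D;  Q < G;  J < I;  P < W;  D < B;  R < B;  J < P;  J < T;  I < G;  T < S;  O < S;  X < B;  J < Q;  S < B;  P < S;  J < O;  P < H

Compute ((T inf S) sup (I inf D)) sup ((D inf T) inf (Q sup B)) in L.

T ∧ S = T
I ∧ D = J
T ∨ J = T
D ∧ T = J
Q ∨ B = B
J ∧ B = J
T ∨ J = T

T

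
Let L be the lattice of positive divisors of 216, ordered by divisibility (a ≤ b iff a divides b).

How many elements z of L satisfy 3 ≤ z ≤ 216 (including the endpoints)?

The interval [3, 216] = {108, 12, 18, 216, 24, 27, 3, 36, 54, 6, 72, 9}, which has 12 elements.

12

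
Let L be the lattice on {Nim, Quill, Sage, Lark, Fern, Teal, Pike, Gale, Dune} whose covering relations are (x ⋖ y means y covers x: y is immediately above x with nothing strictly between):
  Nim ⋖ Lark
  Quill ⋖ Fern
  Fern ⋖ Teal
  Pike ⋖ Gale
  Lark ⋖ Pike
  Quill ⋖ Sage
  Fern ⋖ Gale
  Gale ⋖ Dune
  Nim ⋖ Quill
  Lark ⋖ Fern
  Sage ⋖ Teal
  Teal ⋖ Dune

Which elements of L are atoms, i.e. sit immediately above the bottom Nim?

The atoms are exactly the elements that cover Nim: Lark, Quill.

Lark, Quill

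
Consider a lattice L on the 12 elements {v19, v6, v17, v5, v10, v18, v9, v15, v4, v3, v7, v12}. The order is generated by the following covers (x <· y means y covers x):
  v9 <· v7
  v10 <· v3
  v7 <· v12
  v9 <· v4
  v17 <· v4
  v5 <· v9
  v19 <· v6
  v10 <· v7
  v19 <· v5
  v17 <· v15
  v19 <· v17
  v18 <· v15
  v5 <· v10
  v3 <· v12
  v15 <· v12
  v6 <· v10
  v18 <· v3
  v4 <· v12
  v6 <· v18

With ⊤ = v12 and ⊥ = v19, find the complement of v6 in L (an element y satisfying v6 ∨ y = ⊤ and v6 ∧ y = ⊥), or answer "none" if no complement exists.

Need y with v6 ∨ y = v12 and v6 ∧ y = v19.
Checking each element gives: v4.

v4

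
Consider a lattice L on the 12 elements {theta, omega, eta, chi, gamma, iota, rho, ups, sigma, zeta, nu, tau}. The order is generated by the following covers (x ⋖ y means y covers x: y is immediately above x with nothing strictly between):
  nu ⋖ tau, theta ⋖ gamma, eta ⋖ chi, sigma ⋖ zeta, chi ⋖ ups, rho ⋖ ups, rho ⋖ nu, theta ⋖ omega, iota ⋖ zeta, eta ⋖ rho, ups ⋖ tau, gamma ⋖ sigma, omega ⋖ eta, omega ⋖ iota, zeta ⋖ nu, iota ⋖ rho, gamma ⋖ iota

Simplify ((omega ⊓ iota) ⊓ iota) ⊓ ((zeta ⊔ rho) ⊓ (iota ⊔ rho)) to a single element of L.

omega ∧ iota = omega
omega ∧ iota = omega
zeta ∨ rho = nu
iota ∨ rho = rho
nu ∧ rho = rho
omega ∧ rho = omega

omega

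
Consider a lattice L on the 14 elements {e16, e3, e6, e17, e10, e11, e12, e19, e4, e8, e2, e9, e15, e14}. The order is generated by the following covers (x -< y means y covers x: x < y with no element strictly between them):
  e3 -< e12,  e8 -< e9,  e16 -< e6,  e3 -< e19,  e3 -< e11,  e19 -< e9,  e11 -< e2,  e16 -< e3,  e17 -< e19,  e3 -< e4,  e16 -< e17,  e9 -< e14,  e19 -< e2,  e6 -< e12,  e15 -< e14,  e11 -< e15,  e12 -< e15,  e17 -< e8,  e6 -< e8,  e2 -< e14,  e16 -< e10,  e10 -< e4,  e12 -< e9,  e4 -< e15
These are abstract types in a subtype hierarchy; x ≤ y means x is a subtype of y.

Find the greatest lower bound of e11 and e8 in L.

Common lower bounds of {e11, e8}: e16.
The greatest among these is e16.

e16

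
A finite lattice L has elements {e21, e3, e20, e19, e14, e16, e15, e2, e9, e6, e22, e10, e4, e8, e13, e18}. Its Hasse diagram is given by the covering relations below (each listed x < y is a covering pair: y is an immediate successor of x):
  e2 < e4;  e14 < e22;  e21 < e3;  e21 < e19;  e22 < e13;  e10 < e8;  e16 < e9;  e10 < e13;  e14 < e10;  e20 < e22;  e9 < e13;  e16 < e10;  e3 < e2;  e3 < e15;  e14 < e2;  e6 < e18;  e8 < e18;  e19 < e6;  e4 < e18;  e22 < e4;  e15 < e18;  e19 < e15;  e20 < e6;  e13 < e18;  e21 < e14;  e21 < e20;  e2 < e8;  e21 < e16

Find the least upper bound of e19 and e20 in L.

e6

Common upper bounds of {e19, e20}: e18, e6.
The least among these is e6.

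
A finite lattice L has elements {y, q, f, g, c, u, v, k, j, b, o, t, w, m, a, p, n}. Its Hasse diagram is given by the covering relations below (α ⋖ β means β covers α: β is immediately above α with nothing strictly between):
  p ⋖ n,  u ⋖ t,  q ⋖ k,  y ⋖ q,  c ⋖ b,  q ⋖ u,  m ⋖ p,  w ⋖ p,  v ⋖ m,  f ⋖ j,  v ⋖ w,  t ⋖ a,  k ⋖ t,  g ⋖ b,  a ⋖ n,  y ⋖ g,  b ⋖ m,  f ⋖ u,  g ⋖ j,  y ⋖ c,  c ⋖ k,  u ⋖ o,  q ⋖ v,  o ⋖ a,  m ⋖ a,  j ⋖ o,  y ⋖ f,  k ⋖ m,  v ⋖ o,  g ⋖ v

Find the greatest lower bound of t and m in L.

k

Common lower bounds of {t, m}: c, k, q, y.
The greatest among these is k.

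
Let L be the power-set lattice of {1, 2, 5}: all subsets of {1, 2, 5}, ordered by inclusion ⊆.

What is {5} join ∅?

{5}

Common upper bounds of {{5}, ∅}: {1,2,5}, {1,5}, {2,5}, {5}.
The least among these is {5}.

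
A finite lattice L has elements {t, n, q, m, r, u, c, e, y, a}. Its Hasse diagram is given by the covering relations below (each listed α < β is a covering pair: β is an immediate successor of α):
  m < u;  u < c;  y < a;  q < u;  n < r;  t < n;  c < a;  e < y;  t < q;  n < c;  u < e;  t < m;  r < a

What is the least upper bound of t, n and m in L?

c

Common upper bounds of {t, n, m}: a, c.
The least among these is c.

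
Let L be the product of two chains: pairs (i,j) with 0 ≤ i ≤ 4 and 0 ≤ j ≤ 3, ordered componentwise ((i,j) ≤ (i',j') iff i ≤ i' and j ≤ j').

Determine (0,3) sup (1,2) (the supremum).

In a product of chains, the join is componentwise max, giving (1,3).

(1,3)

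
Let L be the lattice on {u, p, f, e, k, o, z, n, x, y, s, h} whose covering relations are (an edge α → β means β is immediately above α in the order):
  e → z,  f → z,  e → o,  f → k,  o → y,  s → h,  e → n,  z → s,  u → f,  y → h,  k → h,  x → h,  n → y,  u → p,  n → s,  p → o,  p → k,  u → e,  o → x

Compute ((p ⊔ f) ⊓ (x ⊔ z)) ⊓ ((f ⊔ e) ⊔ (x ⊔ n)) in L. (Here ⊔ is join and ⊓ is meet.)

k

p ∨ f = k
x ∨ z = h
k ∧ h = k
f ∨ e = z
x ∨ n = h
z ∨ h = h
k ∧ h = k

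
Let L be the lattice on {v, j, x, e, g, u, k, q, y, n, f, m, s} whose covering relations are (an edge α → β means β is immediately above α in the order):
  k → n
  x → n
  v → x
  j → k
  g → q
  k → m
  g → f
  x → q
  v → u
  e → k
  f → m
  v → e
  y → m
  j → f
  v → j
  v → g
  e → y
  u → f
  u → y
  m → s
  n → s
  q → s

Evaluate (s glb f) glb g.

g

s ∧ f = f
f ∧ g = g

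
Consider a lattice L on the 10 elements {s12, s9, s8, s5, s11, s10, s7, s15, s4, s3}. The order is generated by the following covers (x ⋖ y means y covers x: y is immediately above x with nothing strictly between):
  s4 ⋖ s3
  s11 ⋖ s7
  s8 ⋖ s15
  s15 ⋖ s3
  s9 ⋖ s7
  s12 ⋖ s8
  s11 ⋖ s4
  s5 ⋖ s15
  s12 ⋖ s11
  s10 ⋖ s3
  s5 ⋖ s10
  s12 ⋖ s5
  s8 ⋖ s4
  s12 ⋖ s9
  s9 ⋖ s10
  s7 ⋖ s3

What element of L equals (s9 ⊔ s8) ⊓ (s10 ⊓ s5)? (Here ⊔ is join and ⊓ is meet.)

s5

s9 ∨ s8 = s3
s10 ∧ s5 = s5
s3 ∧ s5 = s5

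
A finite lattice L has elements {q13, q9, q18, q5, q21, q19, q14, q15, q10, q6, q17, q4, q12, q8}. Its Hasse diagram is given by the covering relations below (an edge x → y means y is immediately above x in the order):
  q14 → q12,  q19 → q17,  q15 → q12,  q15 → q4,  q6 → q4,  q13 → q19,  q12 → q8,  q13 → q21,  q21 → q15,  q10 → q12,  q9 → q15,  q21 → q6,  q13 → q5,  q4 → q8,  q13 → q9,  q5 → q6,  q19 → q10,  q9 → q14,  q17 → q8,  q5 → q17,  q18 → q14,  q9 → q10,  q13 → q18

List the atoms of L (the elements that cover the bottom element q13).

q18, q19, q21, q5, q9

The atoms are exactly the elements that cover q13: q18, q19, q21, q5, q9.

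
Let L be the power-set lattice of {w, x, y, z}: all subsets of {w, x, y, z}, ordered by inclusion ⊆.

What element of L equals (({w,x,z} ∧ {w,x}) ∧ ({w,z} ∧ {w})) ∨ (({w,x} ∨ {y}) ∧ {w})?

{w,x,z} ∧ {w,x} = {w,x}
{w,z} ∧ {w} = {w}
{w,x} ∧ {w} = {w}
{w,x} ∨ {y} = {w,x,y}
{w,x,y} ∧ {w} = {w}
{w} ∨ {w} = {w}

{w}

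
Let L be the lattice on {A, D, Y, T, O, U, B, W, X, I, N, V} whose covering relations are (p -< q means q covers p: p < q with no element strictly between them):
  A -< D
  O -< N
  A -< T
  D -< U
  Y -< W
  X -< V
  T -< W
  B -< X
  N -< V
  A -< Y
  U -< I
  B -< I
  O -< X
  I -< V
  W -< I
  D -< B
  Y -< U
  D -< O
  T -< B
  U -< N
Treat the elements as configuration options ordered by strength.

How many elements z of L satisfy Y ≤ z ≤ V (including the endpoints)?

The interval [Y, V] = {I, N, U, V, W, Y}, which has 6 elements.

6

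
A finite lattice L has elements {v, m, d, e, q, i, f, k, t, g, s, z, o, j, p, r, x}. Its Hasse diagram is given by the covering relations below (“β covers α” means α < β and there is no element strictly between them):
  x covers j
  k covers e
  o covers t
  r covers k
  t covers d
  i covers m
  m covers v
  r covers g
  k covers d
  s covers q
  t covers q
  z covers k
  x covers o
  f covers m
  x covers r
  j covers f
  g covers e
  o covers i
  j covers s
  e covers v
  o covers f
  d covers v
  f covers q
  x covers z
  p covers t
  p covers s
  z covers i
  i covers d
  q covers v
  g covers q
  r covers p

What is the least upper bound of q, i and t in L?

o

Common upper bounds of {q, i, t}: o, x.
The least among these is o.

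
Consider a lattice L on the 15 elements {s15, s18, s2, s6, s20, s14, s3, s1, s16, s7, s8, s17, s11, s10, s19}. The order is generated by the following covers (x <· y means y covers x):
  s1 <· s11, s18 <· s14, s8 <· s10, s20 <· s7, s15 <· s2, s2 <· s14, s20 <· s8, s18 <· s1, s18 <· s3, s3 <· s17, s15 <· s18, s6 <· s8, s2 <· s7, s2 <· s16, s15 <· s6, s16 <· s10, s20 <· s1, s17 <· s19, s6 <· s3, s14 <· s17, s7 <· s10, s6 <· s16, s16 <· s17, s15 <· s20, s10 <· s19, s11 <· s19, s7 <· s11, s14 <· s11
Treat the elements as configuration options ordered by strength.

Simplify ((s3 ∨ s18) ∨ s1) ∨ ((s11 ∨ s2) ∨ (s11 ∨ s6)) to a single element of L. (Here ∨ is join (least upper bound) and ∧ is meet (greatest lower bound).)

s3 ∨ s18 = s3
s3 ∨ s1 = s19
s11 ∨ s2 = s11
s11 ∨ s6 = s19
s11 ∨ s19 = s19
s19 ∨ s19 = s19

s19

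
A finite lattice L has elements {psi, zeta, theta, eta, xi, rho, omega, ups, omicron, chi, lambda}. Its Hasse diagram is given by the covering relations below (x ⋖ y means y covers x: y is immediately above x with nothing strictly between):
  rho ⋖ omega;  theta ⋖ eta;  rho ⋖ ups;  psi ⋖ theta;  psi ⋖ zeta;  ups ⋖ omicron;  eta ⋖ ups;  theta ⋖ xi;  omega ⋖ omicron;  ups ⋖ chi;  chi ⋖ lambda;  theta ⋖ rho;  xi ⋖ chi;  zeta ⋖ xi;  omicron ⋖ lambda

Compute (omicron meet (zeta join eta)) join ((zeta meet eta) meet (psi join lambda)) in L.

zeta ∨ eta = chi
omicron ∧ chi = ups
zeta ∧ eta = psi
psi ∨ lambda = lambda
psi ∧ lambda = psi
ups ∨ psi = ups

ups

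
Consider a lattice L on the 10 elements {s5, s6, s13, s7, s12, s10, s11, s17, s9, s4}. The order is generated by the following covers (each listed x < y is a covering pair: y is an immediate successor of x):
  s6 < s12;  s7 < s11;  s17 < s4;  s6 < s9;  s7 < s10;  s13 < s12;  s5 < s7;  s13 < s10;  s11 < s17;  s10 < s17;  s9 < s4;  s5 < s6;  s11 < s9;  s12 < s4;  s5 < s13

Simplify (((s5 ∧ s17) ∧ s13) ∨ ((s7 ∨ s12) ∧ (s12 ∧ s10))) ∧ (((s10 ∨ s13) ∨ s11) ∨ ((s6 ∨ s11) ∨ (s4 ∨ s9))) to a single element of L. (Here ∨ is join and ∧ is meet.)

s13

s5 ∧ s17 = s5
s5 ∧ s13 = s5
s7 ∨ s12 = s4
s12 ∧ s10 = s13
s4 ∧ s13 = s13
s5 ∨ s13 = s13
s10 ∨ s13 = s10
s10 ∨ s11 = s17
s6 ∨ s11 = s9
s4 ∨ s9 = s4
s9 ∨ s4 = s4
s17 ∨ s4 = s4
s13 ∧ s4 = s13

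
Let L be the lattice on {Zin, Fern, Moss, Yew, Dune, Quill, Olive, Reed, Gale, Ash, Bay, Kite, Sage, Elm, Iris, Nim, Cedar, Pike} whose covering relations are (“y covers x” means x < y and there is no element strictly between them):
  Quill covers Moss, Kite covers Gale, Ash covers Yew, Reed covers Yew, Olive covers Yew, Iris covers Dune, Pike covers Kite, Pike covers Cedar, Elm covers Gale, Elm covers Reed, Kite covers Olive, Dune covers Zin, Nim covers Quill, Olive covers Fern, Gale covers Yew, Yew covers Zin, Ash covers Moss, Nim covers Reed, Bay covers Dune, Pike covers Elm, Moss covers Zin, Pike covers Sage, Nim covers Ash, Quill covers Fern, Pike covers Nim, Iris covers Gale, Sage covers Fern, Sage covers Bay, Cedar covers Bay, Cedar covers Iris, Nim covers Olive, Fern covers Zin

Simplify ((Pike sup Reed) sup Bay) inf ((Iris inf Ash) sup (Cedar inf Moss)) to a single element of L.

Pike ∨ Reed = Pike
Pike ∨ Bay = Pike
Iris ∧ Ash = Yew
Cedar ∧ Moss = Zin
Yew ∨ Zin = Yew
Pike ∧ Yew = Yew

Yew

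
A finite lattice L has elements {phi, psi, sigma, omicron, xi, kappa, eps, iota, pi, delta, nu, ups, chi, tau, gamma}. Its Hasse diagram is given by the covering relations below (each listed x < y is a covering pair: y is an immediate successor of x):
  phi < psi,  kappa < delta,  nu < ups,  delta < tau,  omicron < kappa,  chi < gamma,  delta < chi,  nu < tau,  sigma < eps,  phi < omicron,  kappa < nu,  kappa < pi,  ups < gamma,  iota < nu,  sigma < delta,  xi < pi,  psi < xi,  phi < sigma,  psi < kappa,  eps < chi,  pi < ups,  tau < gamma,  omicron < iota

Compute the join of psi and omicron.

Common upper bounds of {psi, omicron}: chi, delta, gamma, kappa, nu, pi, tau, ups.
The least among these is kappa.

kappa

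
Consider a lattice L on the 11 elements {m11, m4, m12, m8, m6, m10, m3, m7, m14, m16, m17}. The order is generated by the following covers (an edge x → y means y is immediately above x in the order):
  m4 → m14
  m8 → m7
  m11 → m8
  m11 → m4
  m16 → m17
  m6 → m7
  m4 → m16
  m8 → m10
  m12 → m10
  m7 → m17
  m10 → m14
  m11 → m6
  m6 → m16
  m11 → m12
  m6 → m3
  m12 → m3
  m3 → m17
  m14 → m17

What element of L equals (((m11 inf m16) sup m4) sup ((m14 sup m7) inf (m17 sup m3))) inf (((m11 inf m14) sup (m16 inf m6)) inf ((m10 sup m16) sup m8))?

m6

m11 ∧ m16 = m11
m11 ∨ m4 = m4
m14 ∨ m7 = m17
m17 ∨ m3 = m17
m17 ∧ m17 = m17
m4 ∨ m17 = m17
m11 ∧ m14 = m11
m16 ∧ m6 = m6
m11 ∨ m6 = m6
m10 ∨ m16 = m17
m17 ∨ m8 = m17
m6 ∧ m17 = m6
m17 ∧ m6 = m6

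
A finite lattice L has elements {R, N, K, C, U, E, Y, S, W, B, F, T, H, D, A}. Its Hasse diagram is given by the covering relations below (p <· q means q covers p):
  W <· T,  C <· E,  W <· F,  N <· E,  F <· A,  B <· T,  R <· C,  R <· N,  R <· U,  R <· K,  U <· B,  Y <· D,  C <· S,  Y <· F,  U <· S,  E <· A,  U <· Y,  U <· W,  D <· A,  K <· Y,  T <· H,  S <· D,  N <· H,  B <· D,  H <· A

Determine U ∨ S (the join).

S

Common upper bounds of {U, S}: A, D, S.
The least among these is S.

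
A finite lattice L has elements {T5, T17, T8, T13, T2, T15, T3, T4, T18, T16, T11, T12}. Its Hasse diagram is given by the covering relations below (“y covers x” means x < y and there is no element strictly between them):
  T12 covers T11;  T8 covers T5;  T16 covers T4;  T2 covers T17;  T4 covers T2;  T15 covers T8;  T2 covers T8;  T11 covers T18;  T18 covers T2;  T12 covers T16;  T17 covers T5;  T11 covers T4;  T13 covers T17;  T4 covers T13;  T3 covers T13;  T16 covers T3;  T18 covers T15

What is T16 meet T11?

Common lower bounds of {T16, T11}: T13, T17, T2, T4, T5, T8.
The greatest among these is T4.

T4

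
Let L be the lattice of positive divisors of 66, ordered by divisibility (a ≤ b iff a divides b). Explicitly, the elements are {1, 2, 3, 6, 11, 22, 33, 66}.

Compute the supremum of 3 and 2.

6

In the divisibility order, the join is the least common multiple: lcm(3, 2) = 6.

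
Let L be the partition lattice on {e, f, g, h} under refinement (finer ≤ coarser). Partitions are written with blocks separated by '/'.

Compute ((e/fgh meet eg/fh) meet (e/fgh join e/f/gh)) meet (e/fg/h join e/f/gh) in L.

e/fh/g

e/fgh ∧ eg/fh = e/fh/g
e/fgh ∨ e/f/gh = e/fgh
e/fh/g ∧ e/fgh = e/fh/g
e/fg/h ∨ e/f/gh = e/fgh
e/fh/g ∧ e/fgh = e/fh/g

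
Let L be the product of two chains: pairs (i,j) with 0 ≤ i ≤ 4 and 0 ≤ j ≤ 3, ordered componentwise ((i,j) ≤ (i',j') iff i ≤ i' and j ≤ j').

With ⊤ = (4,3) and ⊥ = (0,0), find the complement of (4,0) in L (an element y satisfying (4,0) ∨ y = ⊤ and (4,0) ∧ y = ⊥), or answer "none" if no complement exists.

Need y with (4,0) ∨ y = (4,3) and (4,0) ∧ y = (0,0).
Checking each element gives: (0,3).

(0,3)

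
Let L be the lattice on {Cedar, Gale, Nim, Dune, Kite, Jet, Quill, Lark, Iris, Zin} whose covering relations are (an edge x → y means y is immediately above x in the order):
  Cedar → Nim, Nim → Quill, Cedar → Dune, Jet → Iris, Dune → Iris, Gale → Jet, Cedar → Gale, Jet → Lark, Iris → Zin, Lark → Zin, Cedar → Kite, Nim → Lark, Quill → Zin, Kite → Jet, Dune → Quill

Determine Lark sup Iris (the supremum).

Zin

Common upper bounds of {Lark, Iris}: Zin.
The least among these is Zin.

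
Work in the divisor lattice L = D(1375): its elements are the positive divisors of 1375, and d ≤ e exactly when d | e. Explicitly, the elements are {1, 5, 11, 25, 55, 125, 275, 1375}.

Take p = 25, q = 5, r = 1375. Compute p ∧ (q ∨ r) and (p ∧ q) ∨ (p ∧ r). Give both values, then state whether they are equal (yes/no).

25; 25; yes

q ∨ r = 1375, so p ∧ (q ∨ r) = 25 ∧ 1375 = 25.
p ∧ q = 5 and p ∧ r = 25, so (p ∧ q) ∨ (p ∧ r) = 5 ∨ 25 = 25.
Equal: yes.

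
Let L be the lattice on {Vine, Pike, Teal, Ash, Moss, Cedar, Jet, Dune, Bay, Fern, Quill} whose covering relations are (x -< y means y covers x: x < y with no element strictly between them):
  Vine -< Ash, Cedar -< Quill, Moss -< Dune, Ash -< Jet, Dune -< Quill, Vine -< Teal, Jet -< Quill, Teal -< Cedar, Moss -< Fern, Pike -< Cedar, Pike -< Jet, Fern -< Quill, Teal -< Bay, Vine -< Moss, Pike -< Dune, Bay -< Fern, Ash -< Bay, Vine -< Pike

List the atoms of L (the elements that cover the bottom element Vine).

The atoms are exactly the elements that cover Vine: Ash, Moss, Pike, Teal.

Ash, Moss, Pike, Teal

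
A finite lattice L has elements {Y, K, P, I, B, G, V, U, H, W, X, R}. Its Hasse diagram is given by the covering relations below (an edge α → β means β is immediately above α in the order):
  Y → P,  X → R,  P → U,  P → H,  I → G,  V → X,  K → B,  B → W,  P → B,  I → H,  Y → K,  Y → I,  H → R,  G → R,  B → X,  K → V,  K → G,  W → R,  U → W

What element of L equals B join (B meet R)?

B ∧ R = B
B ∨ B = B

B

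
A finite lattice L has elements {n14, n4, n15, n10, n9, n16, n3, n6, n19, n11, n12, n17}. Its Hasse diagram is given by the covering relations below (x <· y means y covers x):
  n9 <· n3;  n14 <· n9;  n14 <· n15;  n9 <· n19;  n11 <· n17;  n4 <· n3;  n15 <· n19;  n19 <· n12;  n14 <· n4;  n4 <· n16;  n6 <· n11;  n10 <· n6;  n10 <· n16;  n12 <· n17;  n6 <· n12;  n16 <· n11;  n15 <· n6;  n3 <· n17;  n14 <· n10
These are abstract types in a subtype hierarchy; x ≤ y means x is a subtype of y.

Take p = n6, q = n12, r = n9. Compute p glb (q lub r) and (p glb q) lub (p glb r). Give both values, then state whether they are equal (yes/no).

q lub r = n12, so p glb (q lub r) = n6 glb n12 = n6.
p glb q = n6 and p glb r = n14, so (p glb q) lub (p glb r) = n6 lub n14 = n6.
Equal: yes.

n6; n6; yes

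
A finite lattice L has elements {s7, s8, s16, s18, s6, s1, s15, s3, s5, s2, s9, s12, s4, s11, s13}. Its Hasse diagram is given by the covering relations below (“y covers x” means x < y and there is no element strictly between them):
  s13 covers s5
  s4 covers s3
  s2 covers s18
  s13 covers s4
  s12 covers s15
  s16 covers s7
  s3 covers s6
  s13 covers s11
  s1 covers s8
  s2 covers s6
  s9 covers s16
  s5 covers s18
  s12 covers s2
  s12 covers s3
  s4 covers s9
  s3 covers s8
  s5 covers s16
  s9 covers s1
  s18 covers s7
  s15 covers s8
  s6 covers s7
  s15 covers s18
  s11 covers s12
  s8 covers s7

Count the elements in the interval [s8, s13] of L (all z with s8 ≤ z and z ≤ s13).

The interval [s8, s13] = {s1, s11, s12, s13, s15, s3, s4, s8, s9}, which has 9 elements.

9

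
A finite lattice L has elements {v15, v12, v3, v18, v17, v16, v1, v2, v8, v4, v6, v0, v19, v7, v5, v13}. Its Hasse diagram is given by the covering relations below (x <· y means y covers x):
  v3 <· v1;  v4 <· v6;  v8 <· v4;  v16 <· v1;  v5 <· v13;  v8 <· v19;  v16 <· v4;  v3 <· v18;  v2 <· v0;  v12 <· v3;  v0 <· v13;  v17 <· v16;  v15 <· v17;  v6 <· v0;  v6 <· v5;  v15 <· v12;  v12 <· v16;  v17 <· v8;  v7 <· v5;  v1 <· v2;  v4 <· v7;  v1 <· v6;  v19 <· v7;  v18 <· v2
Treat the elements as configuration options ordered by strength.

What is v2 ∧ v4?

v16

Common lower bounds of {v2, v4}: v12, v15, v16, v17.
The greatest among these is v16.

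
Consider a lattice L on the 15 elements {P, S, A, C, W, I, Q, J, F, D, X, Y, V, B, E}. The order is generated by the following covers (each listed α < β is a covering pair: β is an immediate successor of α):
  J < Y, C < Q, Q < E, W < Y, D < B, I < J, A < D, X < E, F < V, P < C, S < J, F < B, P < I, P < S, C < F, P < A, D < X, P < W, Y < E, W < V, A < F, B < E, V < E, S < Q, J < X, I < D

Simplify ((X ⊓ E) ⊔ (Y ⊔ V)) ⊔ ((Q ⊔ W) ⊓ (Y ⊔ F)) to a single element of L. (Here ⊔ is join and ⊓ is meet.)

X ∧ E = X
Y ∨ V = E
X ∨ E = E
Q ∨ W = E
Y ∨ F = E
E ∧ E = E
E ∨ E = E

E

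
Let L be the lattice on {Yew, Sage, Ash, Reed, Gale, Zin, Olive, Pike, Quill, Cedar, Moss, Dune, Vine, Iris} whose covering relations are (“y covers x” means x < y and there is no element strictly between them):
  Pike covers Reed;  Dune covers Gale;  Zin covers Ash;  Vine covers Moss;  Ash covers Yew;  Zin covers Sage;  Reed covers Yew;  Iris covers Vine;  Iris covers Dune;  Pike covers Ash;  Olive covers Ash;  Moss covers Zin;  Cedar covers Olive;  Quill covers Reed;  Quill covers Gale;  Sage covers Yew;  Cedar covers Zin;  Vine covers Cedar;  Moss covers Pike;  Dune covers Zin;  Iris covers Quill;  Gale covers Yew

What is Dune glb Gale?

Common lower bounds of {Dune, Gale}: Gale, Yew.
The greatest among these is Gale.

Gale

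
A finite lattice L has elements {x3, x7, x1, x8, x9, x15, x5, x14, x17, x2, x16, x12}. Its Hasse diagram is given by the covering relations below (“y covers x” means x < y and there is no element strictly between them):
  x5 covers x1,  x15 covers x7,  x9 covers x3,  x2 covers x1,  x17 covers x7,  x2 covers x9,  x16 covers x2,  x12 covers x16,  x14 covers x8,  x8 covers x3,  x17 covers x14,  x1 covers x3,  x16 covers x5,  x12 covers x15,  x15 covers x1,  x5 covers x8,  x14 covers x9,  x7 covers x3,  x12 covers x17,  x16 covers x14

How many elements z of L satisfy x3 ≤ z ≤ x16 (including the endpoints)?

8

The interval [x3, x16] = {x1, x14, x16, x2, x3, x5, x8, x9}, which has 8 elements.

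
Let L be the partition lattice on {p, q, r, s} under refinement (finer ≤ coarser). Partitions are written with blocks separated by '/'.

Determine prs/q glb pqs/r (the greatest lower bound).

The meet (common refinement) of prs/q and pqs/r intersects blocks pairwise, giving ps/q/r.

ps/q/r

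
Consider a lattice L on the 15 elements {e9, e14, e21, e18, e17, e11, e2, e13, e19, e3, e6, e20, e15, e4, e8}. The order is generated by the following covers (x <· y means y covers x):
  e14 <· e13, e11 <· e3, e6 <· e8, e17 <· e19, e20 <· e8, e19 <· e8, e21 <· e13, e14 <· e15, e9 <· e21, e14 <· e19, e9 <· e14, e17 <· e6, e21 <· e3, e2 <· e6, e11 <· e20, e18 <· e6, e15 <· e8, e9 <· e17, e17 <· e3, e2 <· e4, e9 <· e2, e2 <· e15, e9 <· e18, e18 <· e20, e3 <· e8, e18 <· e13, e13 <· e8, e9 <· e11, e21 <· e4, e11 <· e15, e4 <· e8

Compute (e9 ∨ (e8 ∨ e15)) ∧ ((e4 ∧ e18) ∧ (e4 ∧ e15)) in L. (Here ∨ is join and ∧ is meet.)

e9

e8 ∨ e15 = e8
e9 ∨ e8 = e8
e4 ∧ e18 = e9
e4 ∧ e15 = e2
e9 ∧ e2 = e9
e8 ∧ e9 = e9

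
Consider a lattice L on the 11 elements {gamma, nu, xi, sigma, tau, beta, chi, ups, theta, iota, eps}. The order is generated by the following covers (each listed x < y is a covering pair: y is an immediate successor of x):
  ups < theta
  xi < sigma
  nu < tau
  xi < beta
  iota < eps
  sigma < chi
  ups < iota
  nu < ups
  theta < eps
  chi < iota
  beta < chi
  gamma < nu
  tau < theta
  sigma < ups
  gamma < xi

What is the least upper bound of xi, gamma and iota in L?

iota

Common upper bounds of {xi, gamma, iota}: eps, iota.
The least among these is iota.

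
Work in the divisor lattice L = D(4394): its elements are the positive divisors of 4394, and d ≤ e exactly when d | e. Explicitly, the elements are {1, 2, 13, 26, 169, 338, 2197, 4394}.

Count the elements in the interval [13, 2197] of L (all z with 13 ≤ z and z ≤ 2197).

3

The interval [13, 2197] = {13, 169, 2197}, which has 3 elements.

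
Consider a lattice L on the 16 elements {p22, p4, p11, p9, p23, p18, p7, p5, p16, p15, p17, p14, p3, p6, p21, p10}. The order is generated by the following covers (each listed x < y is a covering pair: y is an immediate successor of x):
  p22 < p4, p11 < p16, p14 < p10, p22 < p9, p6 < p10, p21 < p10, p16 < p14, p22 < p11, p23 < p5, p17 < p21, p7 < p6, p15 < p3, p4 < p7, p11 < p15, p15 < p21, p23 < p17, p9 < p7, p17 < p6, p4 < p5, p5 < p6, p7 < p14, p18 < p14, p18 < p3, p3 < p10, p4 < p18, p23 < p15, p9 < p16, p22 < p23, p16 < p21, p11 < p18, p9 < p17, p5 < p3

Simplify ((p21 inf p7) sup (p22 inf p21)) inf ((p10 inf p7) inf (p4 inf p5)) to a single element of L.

p21 ∧ p7 = p9
p22 ∧ p21 = p22
p9 ∨ p22 = p9
p10 ∧ p7 = p7
p4 ∧ p5 = p4
p7 ∧ p4 = p4
p9 ∧ p4 = p22

p22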